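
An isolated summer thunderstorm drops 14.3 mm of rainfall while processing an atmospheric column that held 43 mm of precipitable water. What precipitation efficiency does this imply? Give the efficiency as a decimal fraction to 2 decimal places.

ε ≈ 0.33

ε = rainfall / PW = 14.3 / 43 = 0.33.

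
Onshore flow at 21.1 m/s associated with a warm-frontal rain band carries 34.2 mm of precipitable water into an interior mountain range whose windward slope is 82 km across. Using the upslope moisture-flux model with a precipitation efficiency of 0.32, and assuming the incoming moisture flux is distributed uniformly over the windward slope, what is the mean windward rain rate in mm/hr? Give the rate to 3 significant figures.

R ≈ 10.1 mm/hr

Incoming column moisture flux per unit ridge length: F = V × PW = 21.1 × 34.2 = 721.62 mm·m/s.
Spread over the 82 km slope with efficiency ε = 0.32: R = ε·F/W = 0.32 × 721.62 / 82000 m = 2.816e-03 mm/s.
R = 2.816e-03 × 3600 = 10.1 mm/hr.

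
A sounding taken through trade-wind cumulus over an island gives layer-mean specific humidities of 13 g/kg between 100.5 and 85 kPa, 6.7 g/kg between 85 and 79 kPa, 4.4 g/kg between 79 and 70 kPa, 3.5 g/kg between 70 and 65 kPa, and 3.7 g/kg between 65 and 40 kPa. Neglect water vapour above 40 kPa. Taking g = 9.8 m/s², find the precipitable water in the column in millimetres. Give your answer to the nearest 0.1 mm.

Precipitable water is the column-integrated vapour mass per unit area: PW = (1/g) Σ q̄ Δp, with q in kg/kg and Δp in Pa (1 kg/m² of water = 1 mm).
Layer 100.5–85 kPa: Δp = 155 hPa = 15500 Pa, q̄ = 0.013 kg/kg → 0.013 × 15500 / 9.8 = 20.56 mm
Layer 85–79 kPa: Δp = 60 hPa = 6000 Pa, q̄ = 0.0067 kg/kg → 0.0067 × 6000 / 9.8 = 4.10 mm
Layer 79–70 kPa: Δp = 90 hPa = 9000 Pa, q̄ = 0.0044 kg/kg → 0.0044 × 9000 / 9.8 = 4.04 mm
Layer 70–65 kPa: Δp = 50 hPa = 5000 Pa, q̄ = 0.0035 kg/kg → 0.0035 × 5000 / 9.8 = 1.79 mm
Layer 65–40 kPa: Δp = 250 hPa = 25000 Pa, q̄ = 0.0037 kg/kg → 0.0037 × 25000 / 9.8 = 9.44 mm
PW = 20.56 + 4.10 + 4.04 + 1.79 + 9.44 = 39.93 ≈ 39.9 mm.

PW ≈ 39.9 mm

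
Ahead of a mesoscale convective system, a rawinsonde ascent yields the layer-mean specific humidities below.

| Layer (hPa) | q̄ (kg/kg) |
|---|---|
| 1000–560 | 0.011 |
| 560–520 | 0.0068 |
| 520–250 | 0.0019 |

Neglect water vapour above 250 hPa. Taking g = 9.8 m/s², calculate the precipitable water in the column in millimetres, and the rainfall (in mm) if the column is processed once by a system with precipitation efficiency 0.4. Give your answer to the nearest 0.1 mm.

Precipitable water is the column-integrated vapour mass per unit area: PW = (1/g) Σ q̄ Δp, with q in kg/kg and Δp in Pa (1 kg/m² of water = 1 mm).
Layer 1000–560 hPa: Δp = 440 hPa = 44000 Pa, q̄ = 0.011 kg/kg → 0.011 × 44000 / 9.8 = 49.39 mm
Layer 560–520 hPa: Δp = 40 hPa = 4000 Pa, q̄ = 0.0068 kg/kg → 0.0068 × 4000 / 9.8 = 2.78 mm
Layer 520–250 hPa: Δp = 270 hPa = 27000 Pa, q̄ = 0.0019 kg/kg → 0.0019 × 27000 / 9.8 = 5.23 mm
PW = 49.39 + 2.78 + 5.23 = 57.40 ≈ 57.4 mm.
Rainfall = ε × PW = 0.4 × 57.4 = 23.0 mm.

PW ≈ 57.4 mm; rainfall ≈ 23.0 mm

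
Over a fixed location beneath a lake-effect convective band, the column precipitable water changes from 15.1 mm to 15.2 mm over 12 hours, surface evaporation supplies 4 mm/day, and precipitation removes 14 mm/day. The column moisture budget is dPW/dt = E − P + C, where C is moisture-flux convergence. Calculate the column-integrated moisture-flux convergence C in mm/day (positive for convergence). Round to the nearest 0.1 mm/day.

dPW/dt = (15.2 − 15.1) mm / (12/24 day) = +0.200 mm/day.
C = dPW/dt − E + P = (+0.200) − 4 + 14 = 10.2 mm/day.

C ≈ 10.2 mm/day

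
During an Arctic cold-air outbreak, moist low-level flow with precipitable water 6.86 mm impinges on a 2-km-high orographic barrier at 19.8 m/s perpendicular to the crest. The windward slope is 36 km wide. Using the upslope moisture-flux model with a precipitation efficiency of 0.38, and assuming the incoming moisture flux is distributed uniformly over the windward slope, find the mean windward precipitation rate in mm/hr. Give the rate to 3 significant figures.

R ≈ 5.16 mm/hr

Incoming column moisture flux per unit ridge length: F = V × PW = 19.8 × 6.86 = 135.828 mm·m/s.
Spread over the 36 km slope with efficiency ε = 0.38: R = ε·F/W = 0.38 × 135.828 / 36000 m = 1.434e-03 mm/s.
R = 1.434e-03 × 3600 = 5.16 mm/hr.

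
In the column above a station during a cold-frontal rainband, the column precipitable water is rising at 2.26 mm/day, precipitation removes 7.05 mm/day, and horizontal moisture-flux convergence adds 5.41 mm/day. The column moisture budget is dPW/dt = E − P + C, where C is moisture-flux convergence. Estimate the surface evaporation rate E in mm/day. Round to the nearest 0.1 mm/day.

dPW/dt = +2.26 mm/day.
E = dPW/dt + P − C = (+2.26) + 7.05 − (5.41) = 3.9 mm/day.

E ≈ 3.9 mm/day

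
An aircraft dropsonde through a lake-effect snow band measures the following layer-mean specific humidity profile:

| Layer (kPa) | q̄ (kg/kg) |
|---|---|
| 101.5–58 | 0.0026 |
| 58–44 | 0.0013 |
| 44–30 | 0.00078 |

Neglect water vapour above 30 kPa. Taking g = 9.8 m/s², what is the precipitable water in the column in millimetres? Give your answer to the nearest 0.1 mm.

PW ≈ 14.5 mm

Precipitable water is the column-integrated vapour mass per unit area: PW = (1/g) Σ q̄ Δp, with q in kg/kg and Δp in Pa (1 kg/m² of water = 1 mm).
Layer 101.5–58 kPa: Δp = 435 hPa = 43500 Pa, q̄ = 0.0026 kg/kg → 0.0026 × 43500 / 9.8 = 11.54 mm
Layer 58–44 kPa: Δp = 140 hPa = 14000 Pa, q̄ = 0.0013 kg/kg → 0.0013 × 14000 / 9.8 = 1.86 mm
Layer 44–30 kPa: Δp = 140 hPa = 14000 Pa, q̄ = 0.00078 kg/kg → 0.00078 × 14000 / 9.8 = 1.11 mm
PW = 11.54 + 1.86 + 1.11 = 14.51 ≈ 14.5 mm.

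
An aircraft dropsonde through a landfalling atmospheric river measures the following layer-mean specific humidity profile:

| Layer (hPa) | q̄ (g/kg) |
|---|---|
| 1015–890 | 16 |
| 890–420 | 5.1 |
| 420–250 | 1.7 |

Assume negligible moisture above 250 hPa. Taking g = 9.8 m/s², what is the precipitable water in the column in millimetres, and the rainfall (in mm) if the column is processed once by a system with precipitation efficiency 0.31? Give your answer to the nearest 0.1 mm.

Precipitable water is the column-integrated vapour mass per unit area: PW = (1/g) Σ q̄ Δp, with q in kg/kg and Δp in Pa (1 kg/m² of water = 1 mm).
Layer 1015–890 hPa: Δp = 125 hPa = 12500 Pa, q̄ = 0.016 kg/kg → 0.016 × 12500 / 9.8 = 20.41 mm
Layer 890–420 hPa: Δp = 470 hPa = 47000 Pa, q̄ = 0.0051 kg/kg → 0.0051 × 47000 / 9.8 = 24.46 mm
Layer 420–250 hPa: Δp = 170 hPa = 17000 Pa, q̄ = 0.0017 kg/kg → 0.0017 × 17000 / 9.8 = 2.95 mm
PW = 20.41 + 24.46 + 2.95 = 47.82 ≈ 47.8 mm.
Rainfall = ε × PW = 0.31 × 47.8 = 14.8 mm.

PW ≈ 47.8 mm; rainfall ≈ 14.8 mm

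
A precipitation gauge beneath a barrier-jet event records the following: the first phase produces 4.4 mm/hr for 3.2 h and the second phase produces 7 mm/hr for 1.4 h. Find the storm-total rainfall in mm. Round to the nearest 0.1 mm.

total ≈ 23.9 mm

Total = Σ Rᵢ Δtᵢ = 4.4 × 3.2 + 7 × 1.4
      = 14.08 + 9.8 = 23.9 mm.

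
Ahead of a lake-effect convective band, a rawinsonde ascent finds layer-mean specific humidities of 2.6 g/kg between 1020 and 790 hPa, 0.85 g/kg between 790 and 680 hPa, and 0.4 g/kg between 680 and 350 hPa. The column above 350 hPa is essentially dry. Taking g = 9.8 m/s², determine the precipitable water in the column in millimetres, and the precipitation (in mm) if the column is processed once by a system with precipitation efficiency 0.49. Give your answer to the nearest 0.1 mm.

Precipitable water is the column-integrated vapour mass per unit area: PW = (1/g) Σ q̄ Δp, with q in kg/kg and Δp in Pa (1 kg/m² of water = 1 mm).
Layer 1020–790 hPa: Δp = 230 hPa = 23000 Pa, q̄ = 0.0026 kg/kg → 0.0026 × 23000 / 9.8 = 6.10 mm
Layer 790–680 hPa: Δp = 110 hPa = 11000 Pa, q̄ = 0.00085 kg/kg → 0.00085 × 11000 / 9.8 = 0.95 mm
Layer 680–350 hPa: Δp = 330 hPa = 33000 Pa, q̄ = 0.0004 kg/kg → 0.0004 × 33000 / 9.8 = 1.35 mm
PW = 6.10 + 0.95 + 1.35 = 8.40 ≈ 8.4 mm.
Precipitation = ε × PW = 0.49 × 8.4 = 4.1 mm.

PW ≈ 8.4 mm; precipitation ≈ 4.1 mm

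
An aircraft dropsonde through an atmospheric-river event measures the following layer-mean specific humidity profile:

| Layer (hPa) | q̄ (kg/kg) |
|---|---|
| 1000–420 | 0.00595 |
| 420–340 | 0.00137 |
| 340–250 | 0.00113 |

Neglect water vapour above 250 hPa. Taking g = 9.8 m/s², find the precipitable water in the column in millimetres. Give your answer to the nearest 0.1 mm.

PW ≈ 37.4 mm

Precipitable water is the column-integrated vapour mass per unit area: PW = (1/g) Σ q̄ Δp, with q in kg/kg and Δp in Pa (1 kg/m² of water = 1 mm).
Layer 1000–420 hPa: Δp = 580 hPa = 58000 Pa, q̄ = 0.00595 kg/kg → 0.00595 × 58000 / 9.8 = 35.21 mm
Layer 420–340 hPa: Δp = 80 hPa = 8000 Pa, q̄ = 0.00137 kg/kg → 0.00137 × 8000 / 9.8 = 1.12 mm
Layer 340–250 hPa: Δp = 90 hPa = 9000 Pa, q̄ = 0.00113 kg/kg → 0.00113 × 9000 / 9.8 = 1.04 mm
PW = 35.21 + 1.12 + 1.04 = 37.37 ≈ 37.4 mm.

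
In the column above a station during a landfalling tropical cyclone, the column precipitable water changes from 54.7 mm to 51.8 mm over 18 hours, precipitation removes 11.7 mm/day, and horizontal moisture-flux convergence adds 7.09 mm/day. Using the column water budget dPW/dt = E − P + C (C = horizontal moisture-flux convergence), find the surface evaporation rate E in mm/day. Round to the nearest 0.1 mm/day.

dPW/dt = (51.8 − 54.7) mm / (18/24 day) = -3.867 mm/day.
E = dPW/dt + P − C = (-3.867) + 11.7 − (7.09) = 0.7 mm/day.

E ≈ 0.7 mm/day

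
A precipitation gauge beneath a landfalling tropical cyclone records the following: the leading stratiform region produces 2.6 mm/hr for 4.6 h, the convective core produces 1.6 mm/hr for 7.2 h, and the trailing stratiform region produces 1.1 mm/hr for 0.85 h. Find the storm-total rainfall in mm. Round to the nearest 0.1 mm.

total ≈ 24.4 mm

Total = Σ Rᵢ Δtᵢ = 2.6 × 4.6 + 1.6 × 7.2 + 1.1 × 0.85
      = 11.96 + 11.52 + 0.935 = 24.4 mm.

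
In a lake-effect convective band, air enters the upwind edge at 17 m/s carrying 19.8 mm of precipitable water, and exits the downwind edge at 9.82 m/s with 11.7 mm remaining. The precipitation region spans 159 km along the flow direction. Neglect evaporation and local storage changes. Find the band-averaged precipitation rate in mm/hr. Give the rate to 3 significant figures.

R ≈ 5.02 mm/hr

Column moisture flux per unit crosswind length is F = V × PW.
Inflow: F_in = 17 × 19.8 = 336.6 mm·m/s
Outflow: F_out = 9.82 × 11.7 = 114.894 mm·m/s
Steady-state rate R = (F_in − F_out)/L = (336.6 − 114.894) / 159000 m = 1.394e-03 mm/s.
R = 1.394e-03 × 3600 = 5.02 mm/hr.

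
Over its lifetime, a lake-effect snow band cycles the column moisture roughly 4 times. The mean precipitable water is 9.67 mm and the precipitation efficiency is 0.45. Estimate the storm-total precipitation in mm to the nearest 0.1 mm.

precipitation ≈ 17.4 mm

Each cycle deposits ε × PW = 0.45 × 9.67 = 4.3515 mm.
Over 4 cycles: 4 × 4.3515 = 17.4 mm.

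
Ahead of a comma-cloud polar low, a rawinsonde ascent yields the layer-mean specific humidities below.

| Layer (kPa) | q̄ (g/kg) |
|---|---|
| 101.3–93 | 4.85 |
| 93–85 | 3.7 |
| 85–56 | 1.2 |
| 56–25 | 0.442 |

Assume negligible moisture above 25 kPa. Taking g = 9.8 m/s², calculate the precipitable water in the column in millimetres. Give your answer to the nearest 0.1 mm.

Precipitable water is the column-integrated vapour mass per unit area: PW = (1/g) Σ q̄ Δp, with q in kg/kg and Δp in Pa (1 kg/m² of water = 1 mm).
Layer 101.3–93 kPa: Δp = 83 hPa = 8300 Pa, q̄ = 0.00485 kg/kg → 0.00485 × 8300 / 9.8 = 4.11 mm
Layer 93–85 kPa: Δp = 80 hPa = 8000 Pa, q̄ = 0.0037 kg/kg → 0.0037 × 8000 / 9.8 = 3.02 mm
Layer 85–56 kPa: Δp = 290 hPa = 29000 Pa, q̄ = 0.0012 kg/kg → 0.0012 × 29000 / 9.8 = 3.55 mm
Layer 56–25 kPa: Δp = 310 hPa = 31000 Pa, q̄ = 0.000442 kg/kg → 0.000442 × 31000 / 9.8 = 1.40 mm
PW = 4.11 + 3.02 + 3.55 + 1.40 = 12.08 ≈ 12.1 mm.

PW ≈ 12.1 mm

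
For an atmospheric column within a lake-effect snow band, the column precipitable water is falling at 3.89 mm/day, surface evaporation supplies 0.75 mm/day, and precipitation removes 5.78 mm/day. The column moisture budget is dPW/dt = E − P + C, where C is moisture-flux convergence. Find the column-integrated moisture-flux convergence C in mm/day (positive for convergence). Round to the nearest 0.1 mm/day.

dPW/dt = -3.89 mm/day.
C = dPW/dt − E + P = (-3.89) − 0.75 + 5.78 = 1.1 mm/day.

C ≈ 1.1 mm/day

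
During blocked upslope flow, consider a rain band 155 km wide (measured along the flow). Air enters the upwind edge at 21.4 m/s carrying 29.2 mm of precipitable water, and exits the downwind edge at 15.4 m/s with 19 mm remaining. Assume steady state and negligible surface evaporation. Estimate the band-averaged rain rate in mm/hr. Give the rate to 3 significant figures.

Column moisture flux per unit crosswind length is F = V × PW.
Inflow: F_in = 21.4 × 29.2 = 624.88 mm·m/s
Outflow: F_out = 15.4 × 19 = 292.6 mm·m/s
Steady-state rate R = (F_in − F_out)/L = (624.88 − 292.6) / 155000 m = 2.144e-03 mm/s.
R = 2.144e-03 × 3600 = 7.72 mm/hr.

R ≈ 7.72 mm/hr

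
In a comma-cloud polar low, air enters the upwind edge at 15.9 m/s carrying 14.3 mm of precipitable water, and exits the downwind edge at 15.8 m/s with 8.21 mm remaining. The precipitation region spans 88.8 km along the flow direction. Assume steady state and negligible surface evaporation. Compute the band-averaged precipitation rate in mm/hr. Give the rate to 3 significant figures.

Column moisture flux per unit crosswind length is F = V × PW.
Inflow: F_in = 15.9 × 14.3 = 227.37 mm·m/s
Outflow: F_out = 15.8 × 8.21 = 129.718 mm·m/s
Steady-state rate R = (F_in − F_out)/L = (227.37 − 129.718) / 88800 m = 1.100e-03 mm/s.
R = 1.100e-03 × 3600 = 3.96 mm/hr.

R ≈ 3.96 mm/hr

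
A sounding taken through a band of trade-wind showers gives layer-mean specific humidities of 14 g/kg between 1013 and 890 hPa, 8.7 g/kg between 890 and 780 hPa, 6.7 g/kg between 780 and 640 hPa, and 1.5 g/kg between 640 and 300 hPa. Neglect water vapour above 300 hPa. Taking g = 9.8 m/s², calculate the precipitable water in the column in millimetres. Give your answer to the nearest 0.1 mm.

PW ≈ 42.1 mm

Precipitable water is the column-integrated vapour mass per unit area: PW = (1/g) Σ q̄ Δp, with q in kg/kg and Δp in Pa (1 kg/m² of water = 1 mm).
Layer 1013–890 hPa: Δp = 123 hPa = 12300 Pa, q̄ = 0.014 kg/kg → 0.014 × 12300 / 9.8 = 17.57 mm
Layer 890–780 hPa: Δp = 110 hPa = 11000 Pa, q̄ = 0.0087 kg/kg → 0.0087 × 11000 / 9.8 = 9.77 mm
Layer 780–640 hPa: Δp = 140 hPa = 14000 Pa, q̄ = 0.0067 kg/kg → 0.0067 × 14000 / 9.8 = 9.57 mm
Layer 640–300 hPa: Δp = 340 hPa = 34000 Pa, q̄ = 0.0015 kg/kg → 0.0015 × 34000 / 9.8 = 5.20 mm
PW = 17.57 + 9.77 + 9.57 + 5.20 = 42.11 ≈ 42.1 mm.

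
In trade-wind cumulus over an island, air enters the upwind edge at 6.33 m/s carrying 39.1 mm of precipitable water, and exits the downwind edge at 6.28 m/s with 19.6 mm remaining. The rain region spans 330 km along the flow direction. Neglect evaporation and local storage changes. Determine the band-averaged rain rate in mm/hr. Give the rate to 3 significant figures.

Column moisture flux per unit crosswind length is F = V × PW.
Inflow: F_in = 6.33 × 39.1 = 247.503 mm·m/s
Outflow: F_out = 6.28 × 19.6 = 123.088 mm·m/s
Steady-state rate R = (F_in − F_out)/L = (247.503 − 123.088) / 330000 m = 3.770e-04 mm/s.
R = 3.770e-04 × 3600 = 1.36 mm/hr.

R ≈ 1.36 mm/hr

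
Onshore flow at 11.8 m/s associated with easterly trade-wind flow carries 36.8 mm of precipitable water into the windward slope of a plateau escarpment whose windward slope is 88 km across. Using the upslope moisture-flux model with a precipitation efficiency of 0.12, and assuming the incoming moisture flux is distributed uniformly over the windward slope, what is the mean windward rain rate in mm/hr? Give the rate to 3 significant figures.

R ≈ 2.13 mm/hr

Incoming column moisture flux per unit ridge length: F = V × PW = 11.8 × 36.8 = 434.24 mm·m/s.
Spread over the 88 km slope with efficiency ε = 0.12: R = ε·F/W = 0.12 × 434.24 / 88000 m = 5.921e-04 mm/s.
R = 5.921e-04 × 3600 = 2.13 mm/hr.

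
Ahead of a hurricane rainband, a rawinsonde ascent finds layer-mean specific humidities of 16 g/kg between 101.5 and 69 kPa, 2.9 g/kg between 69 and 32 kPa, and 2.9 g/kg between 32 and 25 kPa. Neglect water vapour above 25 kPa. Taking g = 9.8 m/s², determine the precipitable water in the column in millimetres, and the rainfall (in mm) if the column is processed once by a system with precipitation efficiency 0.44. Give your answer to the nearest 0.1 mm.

PW ≈ 66.1 mm; rainfall ≈ 29.1 mm

Precipitable water is the column-integrated vapour mass per unit area: PW = (1/g) Σ q̄ Δp, with q in kg/kg and Δp in Pa (1 kg/m² of water = 1 mm).
Layer 101.5–69 kPa: Δp = 325 hPa = 32500 Pa, q̄ = 0.016 kg/kg → 0.016 × 32500 / 9.8 = 53.06 mm
Layer 69–32 kPa: Δp = 370 hPa = 37000 Pa, q̄ = 0.0029 kg/kg → 0.0029 × 37000 / 9.8 = 10.95 mm
Layer 32–25 kPa: Δp = 70 hPa = 7000 Pa, q̄ = 0.0029 kg/kg → 0.0029 × 7000 / 9.8 = 2.07 mm
PW = 53.06 + 10.95 + 2.07 = 66.08 ≈ 66.1 mm.
Rainfall = ε × PW = 0.44 × 66.1 = 29.1 mm.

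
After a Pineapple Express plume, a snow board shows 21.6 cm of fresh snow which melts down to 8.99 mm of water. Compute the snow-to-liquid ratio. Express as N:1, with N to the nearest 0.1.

ratio ≈ 24.0

Ratio = snow depth / SWE = 216 mm / 8.99 mm = 24.0, i.e. 24.0:1.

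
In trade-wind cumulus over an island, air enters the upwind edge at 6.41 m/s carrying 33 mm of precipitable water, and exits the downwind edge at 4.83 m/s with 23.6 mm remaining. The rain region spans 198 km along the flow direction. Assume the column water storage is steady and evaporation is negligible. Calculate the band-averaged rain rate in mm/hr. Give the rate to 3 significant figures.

Column moisture flux per unit crosswind length is F = V × PW.
Inflow: F_in = 6.41 × 33 = 211.53 mm·m/s
Outflow: F_out = 4.83 × 23.6 = 113.988 mm·m/s
Steady-state rate R = (F_in − F_out)/L = (211.53 − 113.988) / 198000 m = 4.926e-04 mm/s.
R = 4.926e-04 × 3600 = 1.77 mm/hr.

R ≈ 1.77 mm/hr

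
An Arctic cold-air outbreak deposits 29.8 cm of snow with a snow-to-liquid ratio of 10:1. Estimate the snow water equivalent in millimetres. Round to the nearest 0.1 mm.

SWE ≈ 29.8 mm

SWE = snow depth / ratio = 29.8 cm / 10 = 2.980 cm = 29.8 mm.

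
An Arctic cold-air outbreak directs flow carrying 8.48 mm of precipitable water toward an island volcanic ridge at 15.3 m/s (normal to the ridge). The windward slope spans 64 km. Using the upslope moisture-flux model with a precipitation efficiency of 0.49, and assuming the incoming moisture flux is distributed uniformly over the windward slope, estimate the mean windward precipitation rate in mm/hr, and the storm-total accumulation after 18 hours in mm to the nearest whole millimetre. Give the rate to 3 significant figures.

Incoming column moisture flux per unit ridge length: F = V × PW = 15.3 × 8.48 = 129.744 mm·m/s.
Spread over the 64 km slope with efficiency ε = 0.49: R = ε·F/W = 0.49 × 129.744 / 64000 m = 9.934e-04 mm/s.
R = 9.934e-04 × 3600 = 3.58 mm/hr.
Over 18 h: total = 3.58 × 18 = 64.44 ≈ 64 mm.

R ≈ 3.58 mm/hr; total ≈ 64 mm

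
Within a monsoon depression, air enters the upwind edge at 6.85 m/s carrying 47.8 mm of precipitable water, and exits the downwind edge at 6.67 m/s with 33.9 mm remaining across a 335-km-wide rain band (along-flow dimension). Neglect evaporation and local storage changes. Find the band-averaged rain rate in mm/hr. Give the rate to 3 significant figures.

Column moisture flux per unit crosswind length is F = V × PW.
Inflow: F_in = 6.85 × 47.8 = 327.43 mm·m/s
Outflow: F_out = 6.67 × 33.9 = 226.113 mm·m/s
Steady-state rate R = (F_in − F_out)/L = (327.43 − 226.113) / 335000 m = 3.024e-04 mm/s.
R = 3.024e-04 × 3600 = 1.09 mm/hr.

R ≈ 1.09 mm/hr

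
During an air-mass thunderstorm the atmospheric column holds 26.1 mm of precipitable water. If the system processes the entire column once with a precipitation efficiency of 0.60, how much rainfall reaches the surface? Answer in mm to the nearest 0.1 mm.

Rainfall = ε × PW = 0.60 × 26.1 = 15.7 mm.

rainfall ≈ 15.7 mm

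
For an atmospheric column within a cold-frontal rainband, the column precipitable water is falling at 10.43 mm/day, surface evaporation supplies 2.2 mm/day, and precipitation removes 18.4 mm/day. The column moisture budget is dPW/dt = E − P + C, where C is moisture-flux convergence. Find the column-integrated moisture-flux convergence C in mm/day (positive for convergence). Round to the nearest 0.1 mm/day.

dPW/dt = -10.43 mm/day.
C = dPW/dt − E + P = (-10.43) − 2.2 + 18.4 = 5.8 mm/day.

C ≈ 5.8 mm/day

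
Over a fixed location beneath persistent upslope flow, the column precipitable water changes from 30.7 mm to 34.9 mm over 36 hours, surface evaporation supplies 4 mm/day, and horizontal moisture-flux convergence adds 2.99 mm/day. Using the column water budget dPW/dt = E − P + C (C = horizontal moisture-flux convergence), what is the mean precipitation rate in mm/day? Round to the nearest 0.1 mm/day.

P ≈ 4.2 mm/day

dPW/dt = (34.9 − 30.7) mm / (36/24 day) = +2.800 mm/day.
P = E + C − dPW/dt = 4 + (2.99) − (+2.800) = 4.2 mm/day.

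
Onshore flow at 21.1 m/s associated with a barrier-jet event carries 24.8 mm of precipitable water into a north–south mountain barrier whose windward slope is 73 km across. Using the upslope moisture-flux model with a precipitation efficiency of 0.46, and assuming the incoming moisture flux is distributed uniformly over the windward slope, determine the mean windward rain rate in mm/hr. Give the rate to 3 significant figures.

R ≈ 11.9 mm/hr

Incoming column moisture flux per unit ridge length: F = V × PW = 21.1 × 24.8 = 523.28 mm·m/s.
Spread over the 73 km slope with efficiency ε = 0.46: R = ε·F/W = 0.46 × 523.28 / 73000 m = 3.297e-03 mm/s.
R = 3.297e-03 × 3600 = 11.9 mm/hr.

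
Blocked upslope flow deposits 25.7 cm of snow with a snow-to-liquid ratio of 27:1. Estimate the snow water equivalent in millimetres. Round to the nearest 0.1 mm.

SWE ≈ 9.5 mm

SWE = snow depth / ratio = 25.7 cm / 27 = 0.952 cm = 9.5 mm.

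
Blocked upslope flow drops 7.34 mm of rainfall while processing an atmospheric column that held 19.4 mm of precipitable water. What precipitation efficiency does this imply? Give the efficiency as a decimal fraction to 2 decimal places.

ε ≈ 0.38

ε = rainfall / PW = 7.34 / 19.4 = 0.38.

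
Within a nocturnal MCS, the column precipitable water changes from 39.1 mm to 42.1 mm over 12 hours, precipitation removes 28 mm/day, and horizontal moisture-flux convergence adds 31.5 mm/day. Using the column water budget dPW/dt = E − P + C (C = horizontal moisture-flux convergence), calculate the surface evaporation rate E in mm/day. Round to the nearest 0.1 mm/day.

dPW/dt = (42.1 − 39.1) mm / (12/24 day) = +6.000 mm/day.
E = dPW/dt + P − C = (+6.000) + 28 − (31.5) = 2.5 mm/day.

E ≈ 2.5 mm/day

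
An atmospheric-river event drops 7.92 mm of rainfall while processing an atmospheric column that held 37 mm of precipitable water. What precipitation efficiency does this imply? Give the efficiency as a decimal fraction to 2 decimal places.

ε = rainfall / PW = 7.92 / 37 = 0.21.

ε ≈ 0.21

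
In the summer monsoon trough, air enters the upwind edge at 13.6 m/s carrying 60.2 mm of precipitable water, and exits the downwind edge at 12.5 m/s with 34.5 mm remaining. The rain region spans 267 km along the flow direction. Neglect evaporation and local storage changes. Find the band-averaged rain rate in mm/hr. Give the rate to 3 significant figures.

R ≈ 5.22 mm/hr

Column moisture flux per unit crosswind length is F = V × PW.
Inflow: F_in = 13.6 × 60.2 = 818.72 mm·m/s
Outflow: F_out = 12.5 × 34.5 = 431.25 mm·m/s
Steady-state rate R = (F_in − F_out)/L = (818.72 − 431.25) / 267000 m = 1.451e-03 mm/s.
R = 1.451e-03 × 3600 = 5.22 mm/hr.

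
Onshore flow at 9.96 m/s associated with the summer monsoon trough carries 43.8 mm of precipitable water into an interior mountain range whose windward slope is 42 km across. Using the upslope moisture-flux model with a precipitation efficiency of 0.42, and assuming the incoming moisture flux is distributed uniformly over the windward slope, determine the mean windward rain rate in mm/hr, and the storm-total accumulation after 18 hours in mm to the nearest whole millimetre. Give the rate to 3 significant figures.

Incoming column moisture flux per unit ridge length: F = V × PW = 9.96 × 43.8 = 436.248 mm·m/s.
Spread over the 42 km slope with efficiency ε = 0.42: R = ε·F/W = 0.42 × 436.248 / 42000 m = 4.362e-03 mm/s.
R = 4.362e-03 × 3600 = 15.7 mm/hr.
Over 18 h: total = 15.7 × 18 = 282.6 ≈ 283 mm.

R ≈ 15.7 mm/hr; total ≈ 283 mm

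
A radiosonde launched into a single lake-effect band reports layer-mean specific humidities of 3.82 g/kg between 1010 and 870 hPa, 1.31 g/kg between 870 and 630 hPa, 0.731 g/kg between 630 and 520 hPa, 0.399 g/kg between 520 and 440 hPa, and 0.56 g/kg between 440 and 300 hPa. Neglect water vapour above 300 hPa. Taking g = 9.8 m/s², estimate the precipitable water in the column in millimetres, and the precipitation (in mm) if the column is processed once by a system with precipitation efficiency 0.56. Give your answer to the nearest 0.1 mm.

PW ≈ 10.6 mm; precipitation ≈ 5.9 mm

Precipitable water is the column-integrated vapour mass per unit area: PW = (1/g) Σ q̄ Δp, with q in kg/kg and Δp in Pa (1 kg/m² of water = 1 mm).
Layer 1010–870 hPa: Δp = 140 hPa = 14000 Pa, q̄ = 0.00382 kg/kg → 0.00382 × 14000 / 9.8 = 5.46 mm
Layer 870–630 hPa: Δp = 240 hPa = 24000 Pa, q̄ = 0.00131 kg/kg → 0.00131 × 24000 / 9.8 = 3.21 mm
Layer 630–520 hPa: Δp = 110 hPa = 11000 Pa, q̄ = 0.000731 kg/kg → 0.000731 × 11000 / 9.8 = 0.82 mm
Layer 520–440 hPa: Δp = 80 hPa = 8000 Pa, q̄ = 0.000399 kg/kg → 0.000399 × 8000 / 9.8 = 0.33 mm
Layer 440–300 hPa: Δp = 140 hPa = 14000 Pa, q̄ = 0.00056 kg/kg → 0.00056 × 14000 / 9.8 = 0.80 mm
PW = 5.46 + 3.21 + 0.82 + 0.33 + 0.80 = 10.62 ≈ 10.6 mm.
Precipitation = ε × PW = 0.56 × 10.6 = 5.9 mm.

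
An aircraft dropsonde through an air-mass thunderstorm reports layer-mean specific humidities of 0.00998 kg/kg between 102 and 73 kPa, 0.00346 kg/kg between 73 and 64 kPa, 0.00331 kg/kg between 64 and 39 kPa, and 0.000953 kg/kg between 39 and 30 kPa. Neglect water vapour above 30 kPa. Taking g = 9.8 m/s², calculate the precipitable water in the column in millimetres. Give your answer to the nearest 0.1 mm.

PW ≈ 42.0 mm

Precipitable water is the column-integrated vapour mass per unit area: PW = (1/g) Σ q̄ Δp, with q in kg/kg and Δp in Pa (1 kg/m² of water = 1 mm).
Layer 102–73 kPa: Δp = 290 hPa = 29000 Pa, q̄ = 0.00998 kg/kg → 0.00998 × 29000 / 9.8 = 29.53 mm
Layer 73–64 kPa: Δp = 90 hPa = 9000 Pa, q̄ = 0.00346 kg/kg → 0.00346 × 9000 / 9.8 = 3.18 mm
Layer 64–39 kPa: Δp = 250 hPa = 25000 Pa, q̄ = 0.00331 kg/kg → 0.00331 × 25000 / 9.8 = 8.44 mm
Layer 39–30 kPa: Δp = 90 hPa = 9000 Pa, q̄ = 0.000953 kg/kg → 0.000953 × 9000 / 9.8 = 0.88 mm
PW = 29.53 + 3.18 + 8.44 + 0.88 = 42.03 ≈ 42.0 mm.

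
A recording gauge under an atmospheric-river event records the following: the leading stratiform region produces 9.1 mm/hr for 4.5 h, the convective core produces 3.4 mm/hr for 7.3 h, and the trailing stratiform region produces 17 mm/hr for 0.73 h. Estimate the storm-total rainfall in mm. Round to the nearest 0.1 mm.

total ≈ 78.2 mm

Total = Σ Rᵢ Δtᵢ = 9.1 × 4.5 + 3.4 × 7.3 + 17 × 0.73
      = 40.95 + 24.82 + 12.41 = 78.2 mm.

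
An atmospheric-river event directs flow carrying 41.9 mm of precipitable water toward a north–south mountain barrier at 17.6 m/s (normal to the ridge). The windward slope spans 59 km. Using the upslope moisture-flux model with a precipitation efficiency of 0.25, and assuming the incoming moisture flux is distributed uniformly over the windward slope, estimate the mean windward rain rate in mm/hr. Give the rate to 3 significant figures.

Incoming column moisture flux per unit ridge length: F = V × PW = 17.6 × 41.9 = 737.44 mm·m/s.
Spread over the 59 km slope with efficiency ε = 0.25: R = ε·F/W = 0.25 × 737.44 / 59000 m = 3.125e-03 mm/s.
R = 3.125e-03 × 3600 = 11.2 mm/hr.

R ≈ 11.2 mm/hr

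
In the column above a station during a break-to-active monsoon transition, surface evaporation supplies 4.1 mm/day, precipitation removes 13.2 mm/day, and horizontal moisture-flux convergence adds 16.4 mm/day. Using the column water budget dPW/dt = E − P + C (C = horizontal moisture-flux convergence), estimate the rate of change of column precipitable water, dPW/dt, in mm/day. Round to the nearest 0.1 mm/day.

dPW/dt ≈ 7.3 mm/day

dPW/dt = E − P + C = 4.1 − 13.2 + (16.4) = 7.3 mm/day.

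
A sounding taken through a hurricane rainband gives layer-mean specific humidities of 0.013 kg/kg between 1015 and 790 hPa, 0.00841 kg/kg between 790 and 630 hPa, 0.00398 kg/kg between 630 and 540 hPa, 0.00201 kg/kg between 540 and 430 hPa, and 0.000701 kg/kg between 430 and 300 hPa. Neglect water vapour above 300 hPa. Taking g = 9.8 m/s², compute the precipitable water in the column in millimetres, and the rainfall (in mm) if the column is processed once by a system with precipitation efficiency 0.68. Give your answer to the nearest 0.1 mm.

PW ≈ 50.4 mm; rainfall ≈ 34.3 mm

Precipitable water is the column-integrated vapour mass per unit area: PW = (1/g) Σ q̄ Δp, with q in kg/kg and Δp in Pa (1 kg/m² of water = 1 mm).
Layer 1015–790 hPa: Δp = 225 hPa = 22500 Pa, q̄ = 0.013 kg/kg → 0.013 × 22500 / 9.8 = 29.85 mm
Layer 790–630 hPa: Δp = 160 hPa = 16000 Pa, q̄ = 0.00841 kg/kg → 0.00841 × 16000 / 9.8 = 13.73 mm
Layer 630–540 hPa: Δp = 90 hPa = 9000 Pa, q̄ = 0.00398 kg/kg → 0.00398 × 9000 / 9.8 = 3.66 mm
Layer 540–430 hPa: Δp = 110 hPa = 11000 Pa, q̄ = 0.00201 kg/kg → 0.00201 × 11000 / 9.8 = 2.26 mm
Layer 430–300 hPa: Δp = 130 hPa = 13000 Pa, q̄ = 0.000701 kg/kg → 0.000701 × 13000 / 9.8 = 0.93 mm
PW = 29.85 + 13.73 + 3.66 + 2.26 + 0.93 = 50.43 ≈ 50.4 mm.
Rainfall = ε × PW = 0.68 × 50.4 = 34.3 mm.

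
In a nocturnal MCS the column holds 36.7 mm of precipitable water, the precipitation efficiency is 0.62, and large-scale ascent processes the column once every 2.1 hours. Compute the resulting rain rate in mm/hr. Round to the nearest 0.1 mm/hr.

R ≈ 10.8 mm/hr

Each overturning extracts ε × PW = 0.62 × 36.7 = 22.754 mm.
Rate = ε·PW / τ = 22.754 / 2.1 h = 10.8 mm/hr.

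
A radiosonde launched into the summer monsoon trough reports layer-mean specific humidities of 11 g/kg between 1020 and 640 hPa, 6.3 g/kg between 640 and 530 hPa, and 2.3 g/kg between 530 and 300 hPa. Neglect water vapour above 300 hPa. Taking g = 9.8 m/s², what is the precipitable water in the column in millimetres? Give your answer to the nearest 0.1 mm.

Precipitable water is the column-integrated vapour mass per unit area: PW = (1/g) Σ q̄ Δp, with q in kg/kg and Δp in Pa (1 kg/m² of water = 1 mm).
Layer 1020–640 hPa: Δp = 380 hPa = 38000 Pa, q̄ = 0.011 kg/kg → 0.011 × 38000 / 9.8 = 42.65 mm
Layer 640–530 hPa: Δp = 110 hPa = 11000 Pa, q̄ = 0.0063 kg/kg → 0.0063 × 11000 / 9.8 = 7.07 mm
Layer 530–300 hPa: Δp = 230 hPa = 23000 Pa, q̄ = 0.0023 kg/kg → 0.0023 × 23000 / 9.8 = 5.40 mm
PW = 42.65 + 7.07 + 5.40 = 55.12 ≈ 55.1 mm.

PW ≈ 55.1 mm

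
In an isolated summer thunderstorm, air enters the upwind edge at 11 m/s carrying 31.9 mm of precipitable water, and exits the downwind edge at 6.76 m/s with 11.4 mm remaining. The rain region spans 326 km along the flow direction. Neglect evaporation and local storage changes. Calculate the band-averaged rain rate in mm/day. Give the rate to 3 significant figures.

R ≈ 72.6 mm/day

Column moisture flux per unit crosswind length is F = V × PW.
Inflow: F_in = 11 × 31.9 = 350.9 mm·m/s
Outflow: F_out = 6.76 × 11.4 = 77.064 mm·m/s
Steady-state rate R = (F_in − F_out)/L = (350.9 − 77.064) / 326000 m = 8.400e-04 mm/s.
R = 8.400e-04 × 3600 × 24 = 72.6 mm/day.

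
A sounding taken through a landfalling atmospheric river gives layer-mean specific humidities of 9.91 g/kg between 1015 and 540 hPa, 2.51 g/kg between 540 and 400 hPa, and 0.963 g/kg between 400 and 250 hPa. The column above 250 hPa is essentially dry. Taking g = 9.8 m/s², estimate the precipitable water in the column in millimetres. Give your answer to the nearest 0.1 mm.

Precipitable water is the column-integrated vapour mass per unit area: PW = (1/g) Σ q̄ Δp, with q in kg/kg and Δp in Pa (1 kg/m² of water = 1 mm).
Layer 1015–540 hPa: Δp = 475 hPa = 47500 Pa, q̄ = 0.00991 kg/kg → 0.00991 × 47500 / 9.8 = 48.03 mm
Layer 540–400 hPa: Δp = 140 hPa = 14000 Pa, q̄ = 0.00251 kg/kg → 0.00251 × 14000 / 9.8 = 3.59 mm
Layer 400–250 hPa: Δp = 150 hPa = 15000 Pa, q̄ = 0.000963 kg/kg → 0.000963 × 15000 / 9.8 = 1.47 mm
PW = 48.03 + 3.59 + 1.47 = 53.09 ≈ 53.1 mm.

PW ≈ 53.1 mm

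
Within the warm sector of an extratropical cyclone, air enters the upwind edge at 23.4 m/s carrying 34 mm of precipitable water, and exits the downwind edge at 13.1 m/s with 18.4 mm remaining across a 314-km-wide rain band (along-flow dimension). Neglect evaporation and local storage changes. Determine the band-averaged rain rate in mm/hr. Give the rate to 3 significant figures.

Column moisture flux per unit crosswind length is F = V × PW.
Inflow: F_in = 23.4 × 34 = 795.6 mm·m/s
Outflow: F_out = 13.1 × 18.4 = 241.04 mm·m/s
Steady-state rate R = (F_in − F_out)/L = (795.6 − 241.04) / 314000 m = 1.766e-03 mm/s.
R = 1.766e-03 × 3600 = 6.36 mm/hr.

R ≈ 6.36 mm/hr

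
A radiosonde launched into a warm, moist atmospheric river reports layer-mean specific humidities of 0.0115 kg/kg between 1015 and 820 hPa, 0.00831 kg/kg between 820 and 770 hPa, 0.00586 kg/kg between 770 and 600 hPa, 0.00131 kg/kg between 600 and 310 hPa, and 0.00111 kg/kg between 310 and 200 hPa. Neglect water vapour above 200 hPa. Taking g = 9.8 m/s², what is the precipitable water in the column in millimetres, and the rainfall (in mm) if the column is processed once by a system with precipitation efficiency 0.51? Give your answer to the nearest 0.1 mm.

PW ≈ 42.4 mm; rainfall ≈ 21.6 mm

Precipitable water is the column-integrated vapour mass per unit area: PW = (1/g) Σ q̄ Δp, with q in kg/kg and Δp in Pa (1 kg/m² of water = 1 mm).
Layer 1015–820 hPa: Δp = 195 hPa = 19500 Pa, q̄ = 0.0115 kg/kg → 0.0115 × 19500 / 9.8 = 22.88 mm
Layer 820–770 hPa: Δp = 50 hPa = 5000 Pa, q̄ = 0.00831 kg/kg → 0.00831 × 5000 / 9.8 = 4.24 mm
Layer 770–600 hPa: Δp = 170 hPa = 17000 Pa, q̄ = 0.00586 kg/kg → 0.00586 × 17000 / 9.8 = 10.17 mm
Layer 600–310 hPa: Δp = 290 hPa = 29000 Pa, q̄ = 0.00131 kg/kg → 0.00131 × 29000 / 9.8 = 3.88 mm
Layer 310–200 hPa: Δp = 110 hPa = 11000 Pa, q̄ = 0.00111 kg/kg → 0.00111 × 11000 / 9.8 = 1.25 mm
PW = 22.88 + 4.24 + 10.17 + 3.88 + 1.25 = 42.42 ≈ 42.4 mm.
Rainfall = ε × PW = 0.51 × 42.4 = 21.6 mm.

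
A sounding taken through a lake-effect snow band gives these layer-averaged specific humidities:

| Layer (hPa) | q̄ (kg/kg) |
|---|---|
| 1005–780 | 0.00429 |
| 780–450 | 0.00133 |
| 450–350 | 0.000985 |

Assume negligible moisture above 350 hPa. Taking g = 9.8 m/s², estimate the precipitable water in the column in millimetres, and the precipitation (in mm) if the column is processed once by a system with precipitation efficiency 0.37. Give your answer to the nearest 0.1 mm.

PW ≈ 15.3 mm; precipitation ≈ 5.7 mm

Precipitable water is the column-integrated vapour mass per unit area: PW = (1/g) Σ q̄ Δp, with q in kg/kg and Δp in Pa (1 kg/m² of water = 1 mm).
Layer 1005–780 hPa: Δp = 225 hPa = 22500 Pa, q̄ = 0.00429 kg/kg → 0.00429 × 22500 / 9.8 = 9.85 mm
Layer 780–450 hPa: Δp = 330 hPa = 33000 Pa, q̄ = 0.00133 kg/kg → 0.00133 × 33000 / 9.8 = 4.48 mm
Layer 450–350 hPa: Δp = 100 hPa = 10000 Pa, q̄ = 0.000985 kg/kg → 0.000985 × 10000 / 9.8 = 1.01 mm
PW = 9.85 + 4.48 + 1.01 = 15.34 ≈ 15.3 mm.
Precipitation = ε × PW = 0.37 × 15.3 = 5.7 mm.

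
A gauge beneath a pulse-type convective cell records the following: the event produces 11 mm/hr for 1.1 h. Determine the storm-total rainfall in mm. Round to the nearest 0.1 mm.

Total = Σ Rᵢ Δtᵢ = 11 × 1.1
      = 12.1 = 12.1 mm.

total ≈ 12.1 mm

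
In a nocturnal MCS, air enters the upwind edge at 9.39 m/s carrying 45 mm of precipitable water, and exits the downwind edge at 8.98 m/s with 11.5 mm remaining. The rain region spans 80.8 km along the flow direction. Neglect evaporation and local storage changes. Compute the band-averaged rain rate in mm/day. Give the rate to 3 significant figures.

Column moisture flux per unit crosswind length is F = V × PW.
Inflow: F_in = 9.39 × 45 = 422.55 mm·m/s
Outflow: F_out = 8.98 × 11.5 = 103.27 mm·m/s
Steady-state rate R = (F_in − F_out)/L = (422.55 − 103.27) / 80800 m = 3.951e-03 mm/s.
R = 3.951e-03 × 3600 × 24 = 341 mm/day.

R ≈ 341 mm/day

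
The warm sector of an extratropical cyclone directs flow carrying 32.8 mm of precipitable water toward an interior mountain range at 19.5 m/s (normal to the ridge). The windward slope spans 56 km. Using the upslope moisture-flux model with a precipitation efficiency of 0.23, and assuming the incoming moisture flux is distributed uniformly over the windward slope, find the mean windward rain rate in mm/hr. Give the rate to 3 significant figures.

R ≈ 9.46 mm/hr

Incoming column moisture flux per unit ridge length: F = V × PW = 19.5 × 32.8 = 639.6 mm·m/s.
Spread over the 56 km slope with efficiency ε = 0.23: R = ε·F/W = 0.23 × 639.6 / 56000 m = 2.627e-03 mm/s.
R = 2.627e-03 × 3600 = 9.46 mm/hr.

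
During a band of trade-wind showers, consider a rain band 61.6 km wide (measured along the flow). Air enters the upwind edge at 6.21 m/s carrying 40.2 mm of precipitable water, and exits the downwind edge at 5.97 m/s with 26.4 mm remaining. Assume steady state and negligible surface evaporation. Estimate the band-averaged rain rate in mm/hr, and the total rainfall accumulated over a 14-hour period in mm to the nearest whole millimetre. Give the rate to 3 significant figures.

R ≈ 5.38 mm/hr; total ≈ 75 mm

Column moisture flux per unit crosswind length is F = V × PW.
Inflow: F_in = 6.21 × 40.2 = 249.642 mm·m/s
Outflow: F_out = 5.97 × 26.4 = 157.608 mm·m/s
Steady-state rate R = (F_in − F_out)/L = (249.642 − 157.608) / 61600 m = 1.494e-03 mm/s.
R = 1.494e-03 × 3600 = 5.38 mm/hr.
Over 14 h: total = 5.38 × 14 = 75.32 ≈ 75 mm.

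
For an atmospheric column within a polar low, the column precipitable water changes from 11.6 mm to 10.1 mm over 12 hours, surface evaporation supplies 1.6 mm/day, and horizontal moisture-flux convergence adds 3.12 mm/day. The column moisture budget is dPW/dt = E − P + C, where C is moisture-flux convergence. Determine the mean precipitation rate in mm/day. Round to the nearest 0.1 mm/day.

dPW/dt = (10.1 − 11.6) mm / (12/24 day) = -3.000 mm/day.
P = E + C − dPW/dt = 1.6 + (3.12) − (-3.000) = 7.7 mm/day.

P ≈ 7.7 mm/day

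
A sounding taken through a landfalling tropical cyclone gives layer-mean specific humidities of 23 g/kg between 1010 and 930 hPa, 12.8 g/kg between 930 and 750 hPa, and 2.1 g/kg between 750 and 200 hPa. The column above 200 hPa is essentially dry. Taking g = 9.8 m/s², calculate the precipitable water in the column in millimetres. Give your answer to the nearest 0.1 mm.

PW ≈ 54.1 mm

Precipitable water is the column-integrated vapour mass per unit area: PW = (1/g) Σ q̄ Δp, with q in kg/kg and Δp in Pa (1 kg/m² of water = 1 mm).
Layer 1010–930 hPa: Δp = 80 hPa = 8000 Pa, q̄ = 0.023 kg/kg → 0.023 × 8000 / 9.8 = 18.78 mm
Layer 930–750 hPa: Δp = 180 hPa = 18000 Pa, q̄ = 0.0128 kg/kg → 0.0128 × 18000 / 9.8 = 23.51 mm
Layer 750–200 hPa: Δp = 550 hPa = 55000 Pa, q̄ = 0.0021 kg/kg → 0.0021 × 55000 / 9.8 = 11.79 mm
PW = 18.78 + 23.51 + 11.79 = 54.08 ≈ 54.1 mm.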